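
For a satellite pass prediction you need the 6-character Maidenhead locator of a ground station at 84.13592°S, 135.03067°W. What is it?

CA25lu

Offset from 180°W / 90°S: lon 44.9693°, lat 5.8641°.
Field: 44.9693/20 → 2 → C, 5.8641/10 → 0 → A; chars CA.
Square: 4.9693/2 → 2, 5.8641/1 → 5; chars 25.
Subsquare: 0.9693/0.0833333 → 11 → l, 0.8641/0.0416667 → 20 → u; chars lu.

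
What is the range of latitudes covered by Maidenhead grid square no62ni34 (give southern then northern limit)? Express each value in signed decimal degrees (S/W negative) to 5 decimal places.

Field N=13, O=14: +13·20° lon, +14·10° lat → SW at lon 80°, lat 50°.
Square 6, 2: +6·2° lon, +2·1° lat → SW at lon 92°, lat 52°.
Subsquare n=13, i=8: +13·0.0833333° lon, +8·0.0416667° lat → SW at lon 93.0833°, lat 52.3333°.
Extended square 3, 4: +3·0.00833333° lon, +4·0.00416667° lat → SW at lon 93.1083°, lat 52.35°.
Cell spans 0.00833333° lon × 0.00416667° lat.
south 52.35000, north 52.35417.

52.35000, 52.35417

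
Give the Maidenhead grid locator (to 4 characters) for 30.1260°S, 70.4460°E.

Offset from 180°W / 90°S: lon 250.45°, lat 59.87°.
Field: 250.45/20 → 12 → M, 59.87/10 → 5 → F; chars MF.
Square: 10.45/2 → 5, 9.87/1 → 9; chars 59.

MF59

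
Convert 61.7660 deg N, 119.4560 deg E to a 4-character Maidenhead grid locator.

OP91

Shift to the Maidenhead origin (180°W, 90°S): lon 299.46, lat 151.77.
Field: 299.46/20 → 14 → O, 151.77/10 → 15 → P; chars OP.
Square: 19.46/2 → 9, 1.77/1 → 1; chars 91.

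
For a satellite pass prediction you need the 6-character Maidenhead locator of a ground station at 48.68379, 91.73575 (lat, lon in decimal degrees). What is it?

Add 180° to longitude and 90° to latitude: 271.7357, 138.6838.
Field: lon ⌊271.7357/20⌋ = 13 → N; lat ⌊138.6838/10⌋ = 13 → N.
Square: lon ⌊11.7357/2⌋ = 5; lat ⌊8.6838/1⌋ = 8.
Subsquare: lon ⌊1.7357/0.0833333⌋ = 20 → u; lat ⌊0.6838/0.0416667⌋ = 16 → q.

NN58uq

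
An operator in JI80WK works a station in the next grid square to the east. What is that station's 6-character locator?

JI80xk

Longitude subsquare w = 22; +1 → 23 = x.
The latitude characters are unchanged.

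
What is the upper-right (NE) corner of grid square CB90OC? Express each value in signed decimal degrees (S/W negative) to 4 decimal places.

-79.8750, -120.7500

Field C=2, B=1: +2·20° lon, +1·10° lat → SW at lon -140°, lat -80°.
Square 9, 0: +9·2° lon, +0·1° lat → SW at lon -122°, lat -80°.
Subsquare o=14, c=2: +14·0.0833333° lon, +2·0.0416667° lat → SW at lon -120.833°, lat -79.9167°.
Cell spans 0.0833333° lon × 0.0416667° lat. NE corner is SW corner plus one full cell.
latitude -79.8750, longitude -120.7500.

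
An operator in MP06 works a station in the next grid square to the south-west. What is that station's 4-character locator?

LP95

Longitude square 0; −1 → -1, wraps to 9, carry into field.
Longitude field M = 12; −1 → 11 = L.
Latitude square 6; −1 → 5.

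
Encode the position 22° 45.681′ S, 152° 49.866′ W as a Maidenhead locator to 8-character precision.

BG37of07

Shift to the Maidenhead origin (180°W, 90°S): lon 27.16890, lat 67.23865.
Field: lon ⌊27.16890/20⌋ = 1 → B; lat ⌊67.23865/10⌋ = 6 → G.
Square: lon ⌊7.16890/2⌋ = 3; lat ⌊7.23865/1⌋ = 7.
Subsquare: lon ⌊1.16890/0.0833333⌋ = 14 → o; lat ⌊0.23865/0.0416667⌋ = 5 → f.
Extended square: lon ⌊0.00223/0.00833333⌋ = 0; lat ⌊0.03032/0.00416667⌋ = 7.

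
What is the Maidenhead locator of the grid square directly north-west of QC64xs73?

Longitude extended square 7; −1 → 6.
Latitude extended square 3; +1 → 4.

QC64xs64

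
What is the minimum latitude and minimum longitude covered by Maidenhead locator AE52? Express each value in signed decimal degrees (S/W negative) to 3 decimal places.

-48.000, -170.000

Field A=0, E=4: +0·20° lon, +4·10° lat → SW at lon -180°, lat -50°.
Square 5, 2: +5·2° lon, +2·1° lat → SW at lon -170°, lat -48°.
latitude -48.000, longitude -170.000.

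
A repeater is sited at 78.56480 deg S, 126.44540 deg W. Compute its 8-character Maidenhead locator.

CB61sk64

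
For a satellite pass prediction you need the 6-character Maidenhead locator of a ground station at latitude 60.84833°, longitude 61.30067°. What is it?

MP00pu

Add 180° to longitude and 90° to latitude: 241.3007, 150.8483.
Field: 241.3007/20 → 12 → M, 150.8483/10 → 15 → P; chars MP.
Square: 1.3007/2 → 0, 0.8483/1 → 0; chars 00.
Subsquare: 1.3007/0.0833333 → 15 → p, 0.8483/0.0416667 → 20 → u; chars pu.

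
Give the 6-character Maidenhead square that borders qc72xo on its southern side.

QC72xn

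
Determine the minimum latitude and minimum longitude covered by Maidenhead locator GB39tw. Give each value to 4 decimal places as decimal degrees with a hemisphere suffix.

70.0833° S, 52.4167° W

Field G=6, B=1: +6·20° lon, +1·10° lat → SW at lon -60°, lat -80°.
Square 3, 9: +3·2° lon, +9·1° lat → SW at lon -54°, lat -71°.
Subsquare t=19, w=22: +19·0.0833333° lon, +22·0.0416667° lat → SW at lon -52.4167°, lat -70.0833°.
latitude 70.0833° S, longitude 52.4167° W.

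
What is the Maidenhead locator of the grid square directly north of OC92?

OC93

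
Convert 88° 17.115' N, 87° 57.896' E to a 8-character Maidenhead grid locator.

Offset from 180°W / 90°S: lon 267.96493°, lat 178.28525°.
Field (20°×10°, letters A–R): 267.96493/20 → 13 → N, 178.28525/10 → 17 → R; chars NR.
Square (2°×1°, digits 0–9): 7.96493/2 → 3, 8.28525/1 → 8; chars 38.
Subsquare (5′×2.5′, letters a–x): 1.96493/0.0833333 → 23 → x, 0.28525/0.0416667 → 6 → g; chars xg.
Extended square (30″×15″, digits 0–9): 0.04827/0.00833333 → 5, 0.03525/0.00416667 → 8; chars 58.

NR38xg58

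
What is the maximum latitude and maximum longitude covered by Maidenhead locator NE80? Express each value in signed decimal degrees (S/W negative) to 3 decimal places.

-49.000, 98.000

Field N=13, E=4: +13·20° lon, +4·10° lat → SW at lon 80°, lat -50°.
Square 8, 0: +8·2° lon, +0·1° lat → SW at lon 96°, lat -50°.
Cell spans 2° lon × 1° lat. NE corner is SW corner plus one full cell.
latitude -49.000, longitude 98.000.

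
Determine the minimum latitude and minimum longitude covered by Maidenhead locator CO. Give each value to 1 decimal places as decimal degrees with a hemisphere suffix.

Field C=2, O=14: +2·20° lon, +14·10° lat → SW at lon -140°, lat 50°.
latitude 50.0° N, longitude 140.0° W.

50.0° N, 140.0° W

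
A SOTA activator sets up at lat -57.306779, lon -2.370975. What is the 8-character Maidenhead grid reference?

Add 180° to longitude and 90° to latitude: 177.62903, 32.69322.
Field: lon ⌊177.62903/20⌋ = 8 → I; lat ⌊32.69322/10⌋ = 3 → D.
Square: lon ⌊17.62903/2⌋ = 8; lat ⌊2.69322/1⌋ = 2.
Subsquare: lon ⌊1.62903/0.0833333⌋ = 19 → t; lat ⌊0.69322/0.0416667⌋ = 16 → q.
Extended square: lon ⌊0.04569/0.00833333⌋ = 5; lat ⌊0.02655/0.00416667⌋ = 6.

ID82tq56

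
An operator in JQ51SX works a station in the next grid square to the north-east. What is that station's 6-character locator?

JQ52ta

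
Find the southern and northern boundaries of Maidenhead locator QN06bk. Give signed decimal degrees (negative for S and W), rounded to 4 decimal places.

Field Q=16, N=13: +16·20° lon, +13·10° lat → SW at lon 140°, lat 40°.
Square 0, 6: +0·2° lon, +6·1° lat → SW at lon 140°, lat 46°.
Subsquare b=1, k=10: +1·0.0833333° lon, +10·0.0416667° lat → SW at lon 140.083°, lat 46.4167°.
Cell spans 0.0833333° lon × 0.0416667° lat.
south 46.4167, north 46.4583.

46.4167, 46.4583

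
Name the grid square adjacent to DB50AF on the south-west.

Longitude subsquare a = 0; −1 → -1, wraps to 23 = x, carry into square.
Longitude square 5; −1 → 4.
Latitude subsquare f = 5; −1 → 4 = e.

DB40xe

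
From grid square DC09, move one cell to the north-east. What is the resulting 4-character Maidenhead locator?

Longitude square 0; +1 → 1.
Latitude square 9; +1 → 10, wraps to 0, carry into field.
Latitude field C = 2; +1 → 3 = D.

DD10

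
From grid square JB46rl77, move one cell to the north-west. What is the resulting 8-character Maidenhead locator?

Longitude extended square 7; −1 → 6.
Latitude extended square 7; +1 → 8.

JB46rl68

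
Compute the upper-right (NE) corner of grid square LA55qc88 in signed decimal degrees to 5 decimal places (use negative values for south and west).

Field L=11, A=0: +11·20° lon, +0·10° lat → SW at lon 40°, lat -90°.
Square 5, 5: +5·2° lon, +5·1° lat → SW at lon 50°, lat -85°.
Subsquare q=16, c=2: +16·0.0833333° lon, +2·0.0416667° lat → SW at lon 51.3333°, lat -84.9167°.
Extended square 8, 8: +8·0.00833333° lon, +8·0.00416667° lat → SW at lon 51.4°, lat -84.8833°.
Cell spans 0.00833333° lon × 0.00416667° lat. NE corner is SW corner plus one full cell.
latitude -84.87917, longitude 51.40833.

-84.87917, 51.40833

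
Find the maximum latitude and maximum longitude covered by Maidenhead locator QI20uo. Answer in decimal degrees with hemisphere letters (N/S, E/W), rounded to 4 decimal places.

9.3750° S, 145.7500° E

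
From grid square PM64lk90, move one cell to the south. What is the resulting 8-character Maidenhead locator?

PM64lj99

Latitude extended square 0; −1 → -1, wraps to 9, carry into subsquare.
Latitude subsquare k = 10; −1 → 9 = j.
The longitude characters are unchanged.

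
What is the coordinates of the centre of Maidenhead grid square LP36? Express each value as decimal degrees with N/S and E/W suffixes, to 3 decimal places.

66.500° N, 47.000° E

Field L=11, P=15: +11·20° lon, +15·10° lat → SW at lon 40°, lat 60°.
Square 3, 6: +3·2° lon, +6·1° lat → SW at lon 46°, lat 66°.
Cell spans 2° lon × 1° lat. Centre is SW corner plus half of each.
latitude 66.500° N, longitude 47.000° E.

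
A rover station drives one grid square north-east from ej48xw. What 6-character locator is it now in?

Longitude subsquare x = 23; +1 → 24, wraps to 0 = a, carry into square.
Longitude square 4; +1 → 5.
Latitude subsquare w = 22; +1 → 23 = x.

EJ58ax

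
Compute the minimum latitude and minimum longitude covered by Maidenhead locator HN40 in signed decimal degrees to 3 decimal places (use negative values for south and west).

40.000, -32.000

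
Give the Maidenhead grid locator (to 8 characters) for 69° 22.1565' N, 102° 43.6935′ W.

DP89pi28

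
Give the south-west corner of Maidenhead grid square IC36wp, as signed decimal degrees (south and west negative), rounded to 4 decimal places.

-63.3750, -12.1667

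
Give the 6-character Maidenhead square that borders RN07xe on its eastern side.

RN17ae

Longitude subsquare x = 23; +1 → 24, wraps to 0 = a, carry into square.
Longitude square 0; +1 → 1.
The latitude characters are unchanged.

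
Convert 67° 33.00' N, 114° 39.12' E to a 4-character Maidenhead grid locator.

Add 180° to longitude and 90° to latitude: 294.65, 157.55.
Field: lon ⌊294.65/20⌋ = 14 → O; lat ⌊157.55/10⌋ = 15 → P.
Square: lon ⌊14.65/2⌋ = 7; lat ⌊7.55/1⌋ = 7.

OP77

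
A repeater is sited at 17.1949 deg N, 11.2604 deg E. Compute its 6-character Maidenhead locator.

JK57pe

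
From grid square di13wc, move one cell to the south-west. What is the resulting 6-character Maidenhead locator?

DI13vb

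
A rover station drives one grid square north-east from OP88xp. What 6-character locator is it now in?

Longitude subsquare x = 23; +1 → 24, wraps to 0 = a, carry into square.
Longitude square 8; +1 → 9.
Latitude subsquare p = 15; +1 → 16 = q.

OP98aq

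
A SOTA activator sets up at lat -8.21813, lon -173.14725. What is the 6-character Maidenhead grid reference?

AI31ks

Shift to the Maidenhead origin (180°W, 90°S): lon 6.8527, lat 81.7819.
Field (20°×10°, letters A–R): 6.8527/20 → 0 → A, 81.7819/10 → 8 → I; chars AI.
Square (2°×1°, digits 0–9): 6.8527/2 → 3, 1.7819/1 → 1; chars 31.
Subsquare (5′×2.5′, letters a–x): 0.8527/0.0833333 → 10 → k, 0.7819/0.0416667 → 18 → s; chars ks.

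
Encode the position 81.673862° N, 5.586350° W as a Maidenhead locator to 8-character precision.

IR71eq91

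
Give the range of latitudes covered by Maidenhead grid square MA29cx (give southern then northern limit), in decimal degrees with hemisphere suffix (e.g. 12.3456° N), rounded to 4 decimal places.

80.0417° S, 80.0000° S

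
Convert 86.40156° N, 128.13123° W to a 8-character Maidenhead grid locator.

CR56wj46

Shift to the Maidenhead origin (180°W, 90°S): lon 51.86877, lat 176.40156.
Field: lon ⌊51.86877/20⌋ = 2 → C; lat ⌊176.40156/10⌋ = 17 → R.
Square: lon ⌊11.86877/2⌋ = 5; lat ⌊6.40156/1⌋ = 6.
Subsquare: lon ⌊1.86877/0.0833333⌋ = 22 → w; lat ⌊0.40156/0.0416667⌋ = 9 → j.
Extended square: lon ⌊0.03544/0.00833333⌋ = 4; lat ⌊0.02656/0.00416667⌋ = 6.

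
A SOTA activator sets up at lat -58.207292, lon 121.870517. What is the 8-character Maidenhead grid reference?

PD01wt40

Offset from 180°W / 90°S: lon 301.87052°, lat 31.79271°.
Field (20°×10°, letters A–R): lon ⌊301.87052/20⌋ = 15 → P; lat ⌊31.79271/10⌋ = 3 → D.
Square (2°×1°, digits 0–9): lon ⌊1.87052/2⌋ = 0; lat ⌊1.79271/1⌋ = 1.
Subsquare (5′×2.5′, letters a–x): lon ⌊1.87052/0.0833333⌋ = 22 → w; lat ⌊0.79271/0.0416667⌋ = 19 → t.
Extended square (30″×15″, digits 0–9): lon ⌊0.03718/0.00833333⌋ = 4; lat ⌊0.00104/0.00416667⌋ = 0.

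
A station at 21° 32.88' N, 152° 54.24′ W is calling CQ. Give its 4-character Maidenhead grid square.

Offset from 180°W / 90°S: lon 27.10°, lat 111.55°.
Field: lon ⌊27.10/20⌋ = 1 → B; lat ⌊111.55/10⌋ = 11 → L.
Square: lon ⌊7.10/2⌋ = 3; lat ⌊1.55/1⌋ = 1.

BL31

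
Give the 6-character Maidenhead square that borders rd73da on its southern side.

Latitude subsquare a = 0; −1 → -1, wraps to 23 = x, carry into square.
Latitude square 3; −1 → 2.
The longitude characters are unchanged.

RD72dx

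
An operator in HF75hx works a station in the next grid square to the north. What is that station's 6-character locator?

Latitude subsquare x = 23; +1 → 24, wraps to 0 = a, carry into square.
Latitude square 5; +1 → 6.
The longitude characters are unchanged.

HF76ha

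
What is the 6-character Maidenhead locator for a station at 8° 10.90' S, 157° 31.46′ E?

Shift to the Maidenhead origin (180°W, 90°S): lon 337.5243, lat 81.8183.
Field: 337.5243/20 → 16 → Q, 81.8183/10 → 8 → I; chars QI.
Square: 17.5243/2 → 8, 1.8183/1 → 1; chars 81.
Subsquare: 1.5243/0.0833333 → 18 → s, 0.8183/0.0416667 → 19 → t; chars st.

QI81st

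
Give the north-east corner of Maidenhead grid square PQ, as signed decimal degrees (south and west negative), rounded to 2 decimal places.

Field P=15, Q=16: +15·20° lon, +16·10° lat → SW at lon 120°, lat 70°.
Cell spans 20° lon × 10° lat. NE corner is SW corner plus one full cell.
latitude 80.00, longitude 140.00.

80.00, 140.00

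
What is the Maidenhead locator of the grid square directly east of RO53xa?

RO63aa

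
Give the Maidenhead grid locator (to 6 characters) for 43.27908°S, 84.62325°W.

EE76qr

Shift to the Maidenhead origin (180°W, 90°S): lon 95.3768, lat 46.7209.
Field: 95.3768/20 → 4 → E, 46.7209/10 → 4 → E; chars EE.
Square: 15.3768/2 → 7, 6.7209/1 → 6; chars 76.
Subsquare: 1.3768/0.0833333 → 16 → q, 0.7209/0.0416667 → 17 → r; chars qr.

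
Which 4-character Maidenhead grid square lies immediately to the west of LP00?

Longitude square 0; −1 → -1, wraps to 9, carry into field.
Longitude field L = 11; −1 → 10 = K.
The latitude characters are unchanged.

KP90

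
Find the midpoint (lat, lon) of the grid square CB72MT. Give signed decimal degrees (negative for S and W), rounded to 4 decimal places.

-77.1875, -124.9583

Field C=2, B=1: +2·20° lon, +1·10° lat → SW at lon -140°, lat -80°.
Square 7, 2: +7·2° lon, +2·1° lat → SW at lon -126°, lat -78°.
Subsquare m=12, t=19: +12·0.0833333° lon, +19·0.0416667° lat → SW at lon -125°, lat -77.2083°.
Cell spans 0.0833333° lon × 0.0416667° lat. Centre is SW corner plus half of each.
latitude -77.1875, longitude -124.9583.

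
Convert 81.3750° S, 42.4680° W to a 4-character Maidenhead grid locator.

Shift to the Maidenhead origin (180°W, 90°S): lon 137.53, lat 8.62.
Field: 137.53/20 → 6 → G, 8.62/10 → 0 → A; chars GA.
Square: 17.53/2 → 8, 8.62/1 → 8; chars 88.

GA88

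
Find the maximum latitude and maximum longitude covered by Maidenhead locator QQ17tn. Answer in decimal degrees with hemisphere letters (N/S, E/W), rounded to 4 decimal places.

77.5833° N, 143.6667° E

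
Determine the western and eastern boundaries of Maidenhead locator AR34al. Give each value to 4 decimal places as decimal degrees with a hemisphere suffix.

174.0000° W, 173.9167° W

Field A=0, R=17: +0·20° lon, +17·10° lat → SW at lon -180°, lat 80°.
Square 3, 4: +3·2° lon, +4·1° lat → SW at lon -174°, lat 84°.
Subsquare a=0, l=11: +0·0.0833333° lon, +11·0.0416667° lat → SW at lon -174°, lat 84.4583°.
Cell spans 0.0833333° lon × 0.0416667° lat.
west 174.0000° W, east 173.9167° W.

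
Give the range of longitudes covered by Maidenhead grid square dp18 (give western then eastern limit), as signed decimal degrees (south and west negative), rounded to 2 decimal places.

-118.00, -116.00

Field D=3, P=15: +3·20° lon, +15·10° lat → SW at lon -120°, lat 60°.
Square 1, 8: +1·2° lon, +8·1° lat → SW at lon -118°, lat 68°.
Cell spans 2° lon × 1° lat.
west -118.00, east -116.00.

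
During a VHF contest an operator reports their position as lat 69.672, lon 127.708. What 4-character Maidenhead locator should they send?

Shift to the Maidenhead origin (180°W, 90°S): lon 307.71, lat 159.67.
Field: 307.71/20 → 15 → P, 159.67/10 → 15 → P; chars PP.
Square: 7.71/2 → 3, 9.67/1 → 9; chars 39.

PP39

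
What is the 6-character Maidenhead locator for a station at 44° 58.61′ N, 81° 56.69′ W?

Add 180° to longitude and 90° to latitude: 98.0552, 134.9768.
Field: 98.0552/20 → 4 → E, 134.9768/10 → 13 → N; chars EN.
Square: 18.0552/2 → 9, 4.9768/1 → 4; chars 94.
Subsquare: 0.0552/0.0833333 → 0 → a, 0.9768/0.0416667 → 23 → x; chars ax.

EN94ax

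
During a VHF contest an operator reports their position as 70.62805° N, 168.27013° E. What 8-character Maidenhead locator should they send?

Offset from 180°W / 90°S: lon 348.27013°, lat 160.62805°.
Field (20°×10°, letters A–R): 348.27013/20 → 17 → R, 160.62805/10 → 16 → Q; chars RQ.
Square (2°×1°, digits 0–9): 8.27013/2 → 4, 0.62805/1 → 0; chars 40.
Subsquare (5′×2.5′, letters a–x): 0.27013/0.0833333 → 3 → d, 0.62805/0.0416667 → 15 → p; chars dp.
Extended square (30″×15″, digits 0–9): 0.02013/0.00833333 → 2, 0.00305/0.00416667 → 0; chars 20.

RQ40dp20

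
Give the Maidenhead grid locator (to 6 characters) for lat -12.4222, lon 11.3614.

JH57qn

Shift to the Maidenhead origin (180°W, 90°S): lon 191.3614, lat 77.5778.
Field (20°×10°, letters A–R): 191.3614/20 → 9 → J, 77.5778/10 → 7 → H; chars JH.
Square (2°×1°, digits 0–9): 11.3614/2 → 5, 7.5778/1 → 7; chars 57.
Subsquare (5′×2.5′, letters a–x): 1.3614/0.0833333 → 16 → q, 0.5778/0.0416667 → 13 → n; chars qn.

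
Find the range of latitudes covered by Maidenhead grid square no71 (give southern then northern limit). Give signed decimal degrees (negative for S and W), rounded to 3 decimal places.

Field N=13, O=14: +13·20° lon, +14·10° lat → SW at lon 80°, lat 50°.
Square 7, 1: +7·2° lon, +1·1° lat → SW at lon 94°, lat 51°.
Cell spans 2° lon × 1° lat.
south 51.000, north 52.000.

51.000, 52.000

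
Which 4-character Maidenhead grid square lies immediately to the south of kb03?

KB02

Latitude square 3; −1 → 2.
The longitude characters are unchanged.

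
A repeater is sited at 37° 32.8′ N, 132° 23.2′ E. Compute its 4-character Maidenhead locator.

Add 180° to longitude and 90° to latitude: 312.39, 127.55.
Field (20°×10°, letters A–R): lon ⌊312.39/20⌋ = 15 → P; lat ⌊127.55/10⌋ = 12 → M.
Square (2°×1°, digits 0–9): lon ⌊12.39/2⌋ = 6; lat ⌊7.55/1⌋ = 7.

PM67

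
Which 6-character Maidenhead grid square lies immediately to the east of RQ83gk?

RQ83hk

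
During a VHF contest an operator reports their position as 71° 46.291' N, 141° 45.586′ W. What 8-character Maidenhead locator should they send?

Add 180° to longitude and 90° to latitude: 38.24023, 161.77152.
Field (20°×10°, letters A–R): lon ⌊38.24023/20⌋ = 1 → B; lat ⌊161.77152/10⌋ = 16 → Q.
Square (2°×1°, digits 0–9): lon ⌊18.24023/2⌋ = 9; lat ⌊1.77152/1⌋ = 1.
Subsquare (5′×2.5′, letters a–x): lon ⌊0.24023/0.0833333⌋ = 2 → c; lat ⌊0.77152/0.0416667⌋ = 18 → s.
Extended square (30″×15″, digits 0–9): lon ⌊0.07357/0.00833333⌋ = 8; lat ⌊0.02152/0.00416667⌋ = 5.

BQ91cs85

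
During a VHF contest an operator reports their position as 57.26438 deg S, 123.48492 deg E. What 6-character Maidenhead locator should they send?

Shift to the Maidenhead origin (180°W, 90°S): lon 303.4849, lat 32.7356.
Field (20°×10°, letters A–R): 303.4849/20 → 15 → P, 32.7356/10 → 3 → D; chars PD.
Square (2°×1°, digits 0–9): 3.4849/2 → 1, 2.7356/1 → 2; chars 12.
Subsquare (5′×2.5′, letters a–x): 1.4849/0.0833333 → 17 → r, 0.7356/0.0416667 → 17 → r; chars rr.

PD12rr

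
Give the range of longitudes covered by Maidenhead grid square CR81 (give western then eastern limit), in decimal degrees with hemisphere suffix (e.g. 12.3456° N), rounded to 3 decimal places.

124.000° W, 122.000° W

Field C=2, R=17: +2·20° lon, +17·10° lat → SW at lon -140°, lat 80°.
Square 8, 1: +8·2° lon, +1·1° lat → SW at lon -124°, lat 81°.
Cell spans 2° lon × 1° lat.
west 124.000° W, east 122.000° W.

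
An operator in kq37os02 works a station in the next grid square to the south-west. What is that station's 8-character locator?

Longitude extended square 0; −1 → -1, wraps to 9, carry into subsquare.
Longitude subsquare o = 14; −1 → 13 = n.
Latitude extended square 2; −1 → 1.

KQ37ns91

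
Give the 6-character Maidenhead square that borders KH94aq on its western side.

KH84xq

Longitude subsquare a = 0; −1 → -1, wraps to 23 = x, carry into square.
Longitude square 9; −1 → 8.
The latitude characters are unchanged.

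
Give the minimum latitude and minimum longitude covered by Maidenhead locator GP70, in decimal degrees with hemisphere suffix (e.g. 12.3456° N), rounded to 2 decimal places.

60.00° N, 46.00° W

Field G=6, P=15: +6·20° lon, +15·10° lat → SW at lon -60°, lat 60°.
Square 7, 0: +7·2° lon, +0·1° lat → SW at lon -46°, lat 60°.
latitude 60.00° N, longitude 46.00° W.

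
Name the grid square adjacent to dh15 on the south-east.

DH24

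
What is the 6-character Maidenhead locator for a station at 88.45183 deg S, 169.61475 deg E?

Add 180° to longitude and 90° to latitude: 349.6147, 1.5482.
Field: lon ⌊349.6147/20⌋ = 17 → R; lat ⌊1.5482/10⌋ = 0 → A.
Square: lon ⌊9.6147/2⌋ = 4; lat ⌊1.5482/1⌋ = 1.
Subsquare: lon ⌊1.6147/0.0833333⌋ = 19 → t; lat ⌊0.5482/0.0416667⌋ = 13 → n.

RA41tn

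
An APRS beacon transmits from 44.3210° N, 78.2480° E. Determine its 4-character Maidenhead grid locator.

Shift to the Maidenhead origin (180°W, 90°S): lon 258.25, lat 134.32.
Field (20°×10°, letters A–R): lon ⌊258.25/20⌋ = 12 → M; lat ⌊134.32/10⌋ = 13 → N.
Square (2°×1°, digits 0–9): lon ⌊18.25/2⌋ = 9; lat ⌊4.32/1⌋ = 4.

MN94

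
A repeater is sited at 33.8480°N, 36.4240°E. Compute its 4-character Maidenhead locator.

Shift to the Maidenhead origin (180°W, 90°S): lon 216.42, lat 123.85.
Field (20°×10°, letters A–R): lon ⌊216.42/20⌋ = 10 → K; lat ⌊123.85/10⌋ = 12 → M.
Square (2°×1°, digits 0–9): lon ⌊16.42/2⌋ = 8; lat ⌊3.85/1⌋ = 3.

KM83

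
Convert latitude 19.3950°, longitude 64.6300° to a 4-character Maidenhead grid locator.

MK29

Add 180° to longitude and 90° to latitude: 244.63, 109.39.
Field: lon ⌊244.63/20⌋ = 12 → M; lat ⌊109.39/10⌋ = 10 → K.
Square: lon ⌊4.63/2⌋ = 2; lat ⌊9.39/1⌋ = 9.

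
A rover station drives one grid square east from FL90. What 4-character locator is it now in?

Longitude square 9; +1 → 10, wraps to 0, carry into field.
Longitude field F = 5; +1 → 6 = G.
The latitude characters are unchanged.

GL00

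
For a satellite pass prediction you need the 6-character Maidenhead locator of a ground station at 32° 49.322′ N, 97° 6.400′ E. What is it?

NM82nt

Add 180° to longitude and 90° to latitude: 277.1067, 122.8220.
Field: 277.1067/20 → 13 → N, 122.8220/10 → 12 → M; chars NM.
Square: 17.1067/2 → 8, 2.8220/1 → 2; chars 82.
Subsquare: 1.1067/0.0833333 → 13 → n, 0.8220/0.0416667 → 19 → t; chars nt.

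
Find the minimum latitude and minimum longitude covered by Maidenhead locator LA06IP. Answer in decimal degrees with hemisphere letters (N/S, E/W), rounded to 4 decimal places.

83.3750° S, 40.6667° E

Field L=11, A=0: +11·20° lon, +0·10° lat → SW at lon 40°, lat -90°.
Square 0, 6: +0·2° lon, +6·1° lat → SW at lon 40°, lat -84°.
Subsquare i=8, p=15: +8·0.0833333° lon, +15·0.0416667° lat → SW at lon 40.6667°, lat -83.375°.
latitude 83.3750° S, longitude 40.6667° E.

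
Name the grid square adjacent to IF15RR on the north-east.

IF15ss

Longitude subsquare r = 17; +1 → 18 = s.
Latitude subsquare r = 17; +1 → 18 = s.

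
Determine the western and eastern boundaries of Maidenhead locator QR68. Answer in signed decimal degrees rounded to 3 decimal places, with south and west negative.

152.000, 154.000

Field Q=16, R=17: +16·20° lon, +17·10° lat → SW at lon 140°, lat 80°.
Square 6, 8: +6·2° lon, +8·1° lat → SW at lon 152°, lat 88°.
Cell spans 2° lon × 1° lat.
west 152.000, east 154.000.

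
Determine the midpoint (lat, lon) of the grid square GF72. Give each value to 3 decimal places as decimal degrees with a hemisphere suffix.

37.500° S, 45.000° W

Field G=6, F=5: +6·20° lon, +5·10° lat → SW at lon -60°, lat -40°.
Square 7, 2: +7·2° lon, +2·1° lat → SW at lon -46°, lat -38°.
Cell spans 2° lon × 1° lat. Centre is SW corner plus half of each.
latitude 37.500° S, longitude 45.000° W.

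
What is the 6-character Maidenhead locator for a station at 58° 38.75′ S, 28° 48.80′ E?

Add 180° to longitude and 90° to latitude: 208.8133, 31.3542.
Field: lon ⌊208.8133/20⌋ = 10 → K; lat ⌊31.3542/10⌋ = 3 → D.
Square: lon ⌊8.8133/2⌋ = 4; lat ⌊1.3542/1⌋ = 1.
Subsquare: lon ⌊0.8133/0.0833333⌋ = 9 → j; lat ⌊0.3542/0.0416667⌋ = 8 → i.

KD41ji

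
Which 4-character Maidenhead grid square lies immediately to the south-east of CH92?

DH01

Longitude square 9; +1 → 10, wraps to 0, carry into field.
Longitude field C = 2; +1 → 3 = D.
Latitude square 2; −1 → 1.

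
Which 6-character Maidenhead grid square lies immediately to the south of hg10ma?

HF19mx

Latitude subsquare a = 0; −1 → -1, wraps to 23 = x, carry into square.
Latitude square 0; −1 → -1, wraps to 9, carry into field.
Latitude field G = 6; −1 → 5 = F.
The longitude characters are unchanged.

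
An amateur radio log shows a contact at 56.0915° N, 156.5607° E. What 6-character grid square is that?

QO86gc

Shift to the Maidenhead origin (180°W, 90°S): lon 336.5607, lat 146.0915.
Field: lon ⌊336.5607/20⌋ = 16 → Q; lat ⌊146.0915/10⌋ = 14 → O.
Square: lon ⌊16.5607/2⌋ = 8; lat ⌊6.0915/1⌋ = 6.
Subsquare: lon ⌊0.5607/0.0833333⌋ = 6 → g; lat ⌊0.0915/0.0416667⌋ = 2 → c.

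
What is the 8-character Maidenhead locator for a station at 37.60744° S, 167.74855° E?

RF32uj94

Offset from 180°W / 90°S: lon 347.74855°, lat 52.39256°.
Field: 347.74855/20 → 17 → R, 52.39256/10 → 5 → F; chars RF.
Square: 7.74855/2 → 3, 2.39256/1 → 2; chars 32.
Subsquare: 1.74855/0.0833333 → 20 → u, 0.39256/0.0416667 → 9 → j; chars uj.
Extended square: 0.08188/0.00833333 → 9, 0.01756/0.00416667 → 4; chars 94.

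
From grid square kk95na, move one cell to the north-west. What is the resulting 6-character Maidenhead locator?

KK95mb

Longitude subsquare n = 13; −1 → 12 = m.
Latitude subsquare a = 0; +1 → 1 = b.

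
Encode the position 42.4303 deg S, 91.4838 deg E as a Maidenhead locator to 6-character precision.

NE57rn

Shift to the Maidenhead origin (180°W, 90°S): lon 271.4838, lat 47.5697.
Field (20°×10°, letters A–R): lon ⌊271.4838/20⌋ = 13 → N; lat ⌊47.5697/10⌋ = 4 → E.
Square (2°×1°, digits 0–9): lon ⌊11.4838/2⌋ = 5; lat ⌊7.5697/1⌋ = 7.
Subsquare (5′×2.5′, letters a–x): lon ⌊1.4838/0.0833333⌋ = 17 → r; lat ⌊0.5697/0.0416667⌋ = 13 → n.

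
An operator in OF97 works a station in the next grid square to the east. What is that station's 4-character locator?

Longitude square 9; +1 → 10, wraps to 0, carry into field.
Longitude field O = 14; +1 → 15 = P.
The latitude characters are unchanged.

PF07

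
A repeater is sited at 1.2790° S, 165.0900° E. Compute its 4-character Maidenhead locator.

RI28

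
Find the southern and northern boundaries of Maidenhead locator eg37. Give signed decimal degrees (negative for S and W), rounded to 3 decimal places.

-23.000, -22.000

Field E=4, G=6: +4·20° lon, +6·10° lat → SW at lon -100°, lat -30°.
Square 3, 7: +3·2° lon, +7·1° lat → SW at lon -94°, lat -23°.
Cell spans 2° lon × 1° lat.
south -23.000, north -22.000.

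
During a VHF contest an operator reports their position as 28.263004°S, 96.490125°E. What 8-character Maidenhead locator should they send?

NG81fr86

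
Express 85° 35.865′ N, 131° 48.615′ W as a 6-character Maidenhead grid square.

CR45co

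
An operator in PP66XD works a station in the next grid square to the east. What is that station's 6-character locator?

Longitude subsquare x = 23; +1 → 24, wraps to 0 = a, carry into square.
Longitude square 6; +1 → 7.
The latitude characters are unchanged.

PP76ad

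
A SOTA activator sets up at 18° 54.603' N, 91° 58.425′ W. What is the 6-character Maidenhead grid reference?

EK48av

Add 180° to longitude and 90° to latitude: 88.0263, 108.9100.
Field: 88.0263/20 → 4 → E, 108.9100/10 → 10 → K; chars EK.
Square: 8.0263/2 → 4, 8.9100/1 → 8; chars 48.
Subsquare: 0.0263/0.0833333 → 0 → a, 0.9100/0.0416667 → 21 → v; chars av.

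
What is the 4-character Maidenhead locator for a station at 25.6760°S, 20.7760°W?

HG94

Add 180° to longitude and 90° to latitude: 159.22, 64.32.
Field: 159.22/20 → 7 → H, 64.32/10 → 6 → G; chars HG.
Square: 19.22/2 → 9, 4.32/1 → 4; chars 94.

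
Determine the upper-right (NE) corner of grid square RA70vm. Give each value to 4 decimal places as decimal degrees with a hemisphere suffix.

89.4583° S, 175.8333° E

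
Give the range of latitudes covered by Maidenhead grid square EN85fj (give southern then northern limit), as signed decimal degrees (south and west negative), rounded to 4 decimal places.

45.3750, 45.4167

Field E=4, N=13: +4·20° lon, +13·10° lat → SW at lon -100°, lat 40°.
Square 8, 5: +8·2° lon, +5·1° lat → SW at lon -84°, lat 45°.
Subsquare f=5, j=9: +5·0.0833333° lon, +9·0.0416667° lat → SW at lon -83.5833°, lat 45.375°.
Cell spans 0.0833333° lon × 0.0416667° lat.
south 45.3750, north 45.4167.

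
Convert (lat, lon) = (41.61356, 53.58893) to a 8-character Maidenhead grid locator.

Shift to the Maidenhead origin (180°W, 90°S): lon 233.58893, lat 131.61356.
Field (20°×10°, letters A–R): 233.58893/20 → 11 → L, 131.61356/10 → 13 → N; chars LN.
Square (2°×1°, digits 0–9): 13.58893/2 → 6, 1.61356/1 → 1; chars 61.
Subsquare (5′×2.5′, letters a–x): 1.58893/0.0833333 → 19 → t, 0.61356/0.0416667 → 14 → o; chars to.
Extended square (30″×15″, digits 0–9): 0.00560/0.00833333 → 0, 0.03023/0.00416667 → 7; chars 07.

LN61to07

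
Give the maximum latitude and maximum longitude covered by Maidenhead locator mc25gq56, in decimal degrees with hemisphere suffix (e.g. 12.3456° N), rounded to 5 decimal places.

64.30417° S, 64.55000° E

Field M=12, C=2: +12·20° lon, +2·10° lat → SW at lon 60°, lat -70°.
Square 2, 5: +2·2° lon, +5·1° lat → SW at lon 64°, lat -65°.
Subsquare g=6, q=16: +6·0.0833333° lon, +16·0.0416667° lat → SW at lon 64.5°, lat -64.3333°.
Extended square 5, 6: +5·0.00833333° lon, +6·0.00416667° lat → SW at lon 64.5417°, lat -64.3083°.
Cell spans 0.00833333° lon × 0.00416667° lat. NE corner is SW corner plus one full cell.
latitude 64.30417° S, longitude 64.55000° E.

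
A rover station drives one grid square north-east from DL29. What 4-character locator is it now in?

Longitude square 2; +1 → 3.
Latitude square 9; +1 → 10, wraps to 0, carry into field.
Latitude field L = 11; +1 → 12 = M.

DM30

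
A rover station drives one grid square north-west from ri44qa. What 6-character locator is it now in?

RI44pb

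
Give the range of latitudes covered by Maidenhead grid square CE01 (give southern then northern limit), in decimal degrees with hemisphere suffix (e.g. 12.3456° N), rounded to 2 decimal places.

Field C=2, E=4: +2·20° lon, +4·10° lat → SW at lon -140°, lat -50°.
Square 0, 1: +0·2° lon, +1·1° lat → SW at lon -140°, lat -49°.
Cell spans 2° lon × 1° lat.
south 49.00° S, north 48.00° S.

49.00° S, 48.00° S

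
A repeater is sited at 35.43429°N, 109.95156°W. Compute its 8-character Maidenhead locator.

DM55ak54

Offset from 180°W / 90°S: lon 70.04844°, lat 125.43429°.
Field: lon ⌊70.04844/20⌋ = 3 → D; lat ⌊125.43429/10⌋ = 12 → M.
Square: lon ⌊10.04844/2⌋ = 5; lat ⌊5.43429/1⌋ = 5.
Subsquare: lon ⌊0.04844/0.0833333⌋ = 0 → a; lat ⌊0.43429/0.0416667⌋ = 10 → k.
Extended square: lon ⌊0.04844/0.00833333⌋ = 5; lat ⌊0.01762/0.00416667⌋ = 4.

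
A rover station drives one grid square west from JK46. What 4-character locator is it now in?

JK36

Longitude square 4; −1 → 3.
The latitude characters are unchanged.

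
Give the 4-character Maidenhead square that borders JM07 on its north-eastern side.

Longitude square 0; +1 → 1.
Latitude square 7; +1 → 8.

JM18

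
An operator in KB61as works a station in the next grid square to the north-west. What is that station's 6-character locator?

KB51xt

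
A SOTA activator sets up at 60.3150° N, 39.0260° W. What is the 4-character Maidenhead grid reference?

Add 180° to longitude and 90° to latitude: 140.97, 150.31.
Field: 140.97/20 → 7 → H, 150.31/10 → 15 → P; chars HP.
Square: 0.97/2 → 0, 0.31/1 → 0; chars 00.

HP00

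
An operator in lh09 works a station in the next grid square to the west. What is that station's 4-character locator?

Longitude square 0; −1 → -1, wraps to 9, carry into field.
Longitude field L = 11; −1 → 10 = K.
The latitude characters are unchanged.

KH99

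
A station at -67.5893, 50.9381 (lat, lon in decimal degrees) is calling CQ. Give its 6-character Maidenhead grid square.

LC52lj

Add 180° to longitude and 90° to latitude: 230.9381, 22.4107.
Field (20°×10°, letters A–R): 230.9381/20 → 11 → L, 22.4107/10 → 2 → C; chars LC.
Square (2°×1°, digits 0–9): 10.9381/2 → 5, 2.4107/1 → 2; chars 52.
Subsquare (5′×2.5′, letters a–x): 0.9381/0.0833333 → 11 → l, 0.4107/0.0416667 → 9 → j; chars lj.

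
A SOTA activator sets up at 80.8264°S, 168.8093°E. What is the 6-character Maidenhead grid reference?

Shift to the Maidenhead origin (180°W, 90°S): lon 348.8093, lat 9.1736.
Field: lon ⌊348.8093/20⌋ = 17 → R; lat ⌊9.1736/10⌋ = 0 → A.
Square: lon ⌊8.8093/2⌋ = 4; lat ⌊9.1736/1⌋ = 9.
Subsquare: lon ⌊0.8093/0.0833333⌋ = 9 → j; lat ⌊0.1736/0.0416667⌋ = 4 → e.

RA49je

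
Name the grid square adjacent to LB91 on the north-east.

Longitude square 9; +1 → 10, wraps to 0, carry into field.
Longitude field L = 11; +1 → 12 = M.
Latitude square 1; +1 → 2.

MB02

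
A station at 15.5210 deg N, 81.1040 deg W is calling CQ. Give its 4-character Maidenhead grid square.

Add 180° to longitude and 90° to latitude: 98.90, 105.52.
Field: 98.90/20 → 4 → E, 105.52/10 → 10 → K; chars EK.
Square: 18.90/2 → 9, 5.52/1 → 5; chars 95.

EK95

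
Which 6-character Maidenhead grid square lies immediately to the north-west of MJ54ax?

MJ45xa

Longitude subsquare a = 0; −1 → -1, wraps to 23 = x, carry into square.
Longitude square 5; −1 → 4.
Latitude subsquare x = 23; +1 → 24, wraps to 0 = a, carry into square.
Latitude square 4; +1 → 5.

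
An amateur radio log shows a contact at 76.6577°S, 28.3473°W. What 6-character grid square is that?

HB53ti

Offset from 180°W / 90°S: lon 151.6527°, lat 13.3423°.
Field: 151.6527/20 → 7 → H, 13.3423/10 → 1 → B; chars HB.
Square: 11.6527/2 → 5, 3.3423/1 → 3; chars 53.
Subsquare: 1.6527/0.0833333 → 19 → t, 0.3423/0.0416667 → 8 → i; chars ti.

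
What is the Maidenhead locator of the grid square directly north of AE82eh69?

Latitude extended square 9; +1 → 10, wraps to 0, carry into subsquare.
Latitude subsquare h = 7; +1 → 8 = i.
The longitude characters are unchanged.

AE82ei60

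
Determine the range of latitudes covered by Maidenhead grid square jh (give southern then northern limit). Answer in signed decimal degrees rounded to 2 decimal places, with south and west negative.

-20.00, -10.00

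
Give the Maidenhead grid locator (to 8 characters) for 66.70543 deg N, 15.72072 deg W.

Offset from 180°W / 90°S: lon 164.27928°, lat 156.70543°.
Field: 164.27928/20 → 8 → I, 156.70543/10 → 15 → P; chars IP.
Square: 4.27928/2 → 2, 6.70543/1 → 6; chars 26.
Subsquare: 0.27928/0.0833333 → 3 → d, 0.70543/0.0416667 → 16 → q; chars dq.
Extended square: 0.02928/0.00833333 → 3, 0.03876/0.00416667 → 9; chars 39.

IP26dq39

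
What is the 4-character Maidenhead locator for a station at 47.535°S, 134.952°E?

PE72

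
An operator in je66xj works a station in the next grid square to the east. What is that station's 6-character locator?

Longitude subsquare x = 23; +1 → 24, wraps to 0 = a, carry into square.
Longitude square 6; +1 → 7.
The latitude characters are unchanged.

JE76aj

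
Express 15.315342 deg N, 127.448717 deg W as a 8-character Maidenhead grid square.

CK65gh65

Shift to the Maidenhead origin (180°W, 90°S): lon 52.55128, lat 105.31534.
Field: 52.55128/20 → 2 → C, 105.31534/10 → 10 → K; chars CK.
Square: 12.55128/2 → 6, 5.31534/1 → 5; chars 65.
Subsquare: 0.55128/0.0833333 → 6 → g, 0.31534/0.0416667 → 7 → h; chars gh.
Extended square: 0.05128/0.00833333 → 6, 0.02368/0.00416667 → 5; chars 65.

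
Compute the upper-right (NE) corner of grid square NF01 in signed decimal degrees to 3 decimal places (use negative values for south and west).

-38.000, 82.000

Field N=13, F=5: +13·20° lon, +5·10° lat → SW at lon 80°, lat -40°.
Square 0, 1: +0·2° lon, +1·1° lat → SW at lon 80°, lat -39°.
Cell spans 2° lon × 1° lat. NE corner is SW corner plus one full cell.
latitude -38.000, longitude 82.000.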